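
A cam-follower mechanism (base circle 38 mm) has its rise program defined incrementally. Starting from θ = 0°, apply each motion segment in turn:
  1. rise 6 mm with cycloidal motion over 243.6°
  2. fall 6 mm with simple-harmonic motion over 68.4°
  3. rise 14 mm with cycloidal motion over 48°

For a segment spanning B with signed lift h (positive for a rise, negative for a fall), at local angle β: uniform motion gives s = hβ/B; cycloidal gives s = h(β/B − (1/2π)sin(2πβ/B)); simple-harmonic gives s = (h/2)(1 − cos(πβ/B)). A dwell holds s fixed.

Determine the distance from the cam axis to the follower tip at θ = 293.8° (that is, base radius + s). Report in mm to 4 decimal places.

seg 1 [0°–243.6°] cycloidal, h=6: full span → s += 6 → s = 6.0000
seg 2 [243.6°–312°] simple-harmonic, h=-6: θ=293.8° here. β=50.2, B=68.4. -6/2·(1 − cos(π·0.7339)) = -5.0115 → s = 0.9885
radial distance = base radius + s = 38 + 0.9885 = 38.9885

38.9885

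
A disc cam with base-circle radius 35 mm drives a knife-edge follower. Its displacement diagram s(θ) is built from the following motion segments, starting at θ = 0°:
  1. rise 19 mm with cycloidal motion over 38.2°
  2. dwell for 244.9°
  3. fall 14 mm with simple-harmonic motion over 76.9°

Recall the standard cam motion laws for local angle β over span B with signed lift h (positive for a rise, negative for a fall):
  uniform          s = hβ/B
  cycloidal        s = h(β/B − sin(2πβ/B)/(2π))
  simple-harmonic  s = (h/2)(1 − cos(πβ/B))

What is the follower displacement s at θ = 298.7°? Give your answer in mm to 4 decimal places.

seg 1 [0°–38.2°] cycloidal, h=19: full span → s += 19 → s = 19.0000
seg 2 [38.2°–283.1°] dwell: s stays 19.0000
seg 3 [283.1°–360°] simple-harmonic, h=-14: θ=298.7° here. β=15.6, B=76.9. -14/2·(1 − cos(π·0.2029)) = -1.3741 → s = 17.6259

17.6259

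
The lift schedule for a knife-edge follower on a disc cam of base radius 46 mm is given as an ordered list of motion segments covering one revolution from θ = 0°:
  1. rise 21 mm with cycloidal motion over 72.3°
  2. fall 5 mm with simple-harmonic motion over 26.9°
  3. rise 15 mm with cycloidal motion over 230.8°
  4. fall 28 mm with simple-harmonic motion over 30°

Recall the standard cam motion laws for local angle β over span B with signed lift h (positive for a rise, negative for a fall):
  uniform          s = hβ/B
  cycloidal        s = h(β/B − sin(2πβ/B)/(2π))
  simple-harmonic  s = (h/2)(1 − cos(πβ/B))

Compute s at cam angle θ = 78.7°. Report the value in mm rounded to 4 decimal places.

seg 1 [0°–72.3°] cycloidal, h=21: full span → s += 21 → s = 21.0000
seg 2 [72.3°–99.2°] simple-harmonic, h=-5: θ=78.7° here. β=6.4, B=26.9. -5/2·(1 − cos(π·0.2379)) = -0.6664 → s = 20.3336

20.3336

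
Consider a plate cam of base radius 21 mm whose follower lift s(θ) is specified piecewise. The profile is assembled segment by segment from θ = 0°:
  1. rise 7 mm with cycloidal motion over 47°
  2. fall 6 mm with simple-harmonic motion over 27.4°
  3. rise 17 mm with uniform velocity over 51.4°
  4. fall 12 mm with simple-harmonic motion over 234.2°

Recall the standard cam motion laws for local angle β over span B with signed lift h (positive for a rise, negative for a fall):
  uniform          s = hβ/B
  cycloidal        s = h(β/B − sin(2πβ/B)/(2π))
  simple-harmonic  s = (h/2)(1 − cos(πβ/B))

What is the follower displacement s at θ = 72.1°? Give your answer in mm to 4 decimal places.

seg 1 [0°–47°] cycloidal, h=7: full span → s += 7 → s = 7.0000
seg 2 [47°–74.4°] simple-harmonic, h=-6: θ=72.1° here. β=25.1, B=27.4. -6/2·(1 − cos(π·0.9161)) = -5.8963 → s = 1.1037

1.1037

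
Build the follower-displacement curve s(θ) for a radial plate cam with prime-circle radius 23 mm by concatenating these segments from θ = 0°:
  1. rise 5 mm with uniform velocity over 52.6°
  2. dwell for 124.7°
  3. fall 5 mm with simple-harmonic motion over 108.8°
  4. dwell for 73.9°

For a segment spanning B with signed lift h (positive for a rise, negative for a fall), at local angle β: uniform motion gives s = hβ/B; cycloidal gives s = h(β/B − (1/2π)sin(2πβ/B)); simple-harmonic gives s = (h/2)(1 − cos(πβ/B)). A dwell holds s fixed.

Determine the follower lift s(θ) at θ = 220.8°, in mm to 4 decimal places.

seg 1 [0°–52.6°] uniform, h=5: full span → s += 5 → s = 5.0000
seg 2 [52.6°–177.3°] dwell: s stays 5.0000
seg 3 [177.3°–286.1°] simple-harmonic, h=-5: θ=220.8° here. β=43.5, B=108.8. -5/2·(1 − cos(π·0.3998)) = -1.7261 → s = 3.2739

3.2739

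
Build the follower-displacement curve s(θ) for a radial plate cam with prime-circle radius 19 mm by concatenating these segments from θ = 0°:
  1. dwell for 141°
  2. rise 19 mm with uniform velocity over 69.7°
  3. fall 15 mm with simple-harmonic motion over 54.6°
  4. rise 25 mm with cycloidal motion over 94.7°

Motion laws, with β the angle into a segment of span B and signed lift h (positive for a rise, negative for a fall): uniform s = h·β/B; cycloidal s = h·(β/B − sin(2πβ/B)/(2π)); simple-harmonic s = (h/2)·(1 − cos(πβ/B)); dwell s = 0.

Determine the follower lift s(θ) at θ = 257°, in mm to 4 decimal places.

seg 1 [0°–141°] dwell: s stays 0.0000
seg 2 [141°–210.7°] uniform, h=19: full span → s += 19 → s = 19.0000
seg 3 [210.7°–265.3°] simple-harmonic, h=-15: θ=257° here. β=46.3, B=54.6. -15/2·(1 − cos(π·0.8480)) = -14.1609 → s = 4.8391

4.8391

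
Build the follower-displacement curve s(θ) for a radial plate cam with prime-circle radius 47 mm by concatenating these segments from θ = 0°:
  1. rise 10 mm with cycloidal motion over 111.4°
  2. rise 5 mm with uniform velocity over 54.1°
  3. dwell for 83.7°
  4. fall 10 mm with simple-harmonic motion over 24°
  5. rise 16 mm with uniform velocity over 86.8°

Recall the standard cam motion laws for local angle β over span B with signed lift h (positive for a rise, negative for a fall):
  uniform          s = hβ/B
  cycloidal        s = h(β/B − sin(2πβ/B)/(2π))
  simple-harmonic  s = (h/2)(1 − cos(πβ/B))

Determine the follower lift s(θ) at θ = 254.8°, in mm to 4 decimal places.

seg 1 [0°–111.4°] cycloidal, h=10: full span → s += 10 → s = 10.0000
seg 2 [111.4°–165.5°] uniform, h=5: full span → s += 5 → s = 15.0000
seg 3 [165.5°–249.2°] dwell: s stays 15.0000
seg 4 [249.2°–273.2°] simple-harmonic, h=-10: θ=254.8° here. β=5.6, B=24. -10/2·(1 − cos(π·0.2333)) = -1.2843 → s = 13.7157

13.7157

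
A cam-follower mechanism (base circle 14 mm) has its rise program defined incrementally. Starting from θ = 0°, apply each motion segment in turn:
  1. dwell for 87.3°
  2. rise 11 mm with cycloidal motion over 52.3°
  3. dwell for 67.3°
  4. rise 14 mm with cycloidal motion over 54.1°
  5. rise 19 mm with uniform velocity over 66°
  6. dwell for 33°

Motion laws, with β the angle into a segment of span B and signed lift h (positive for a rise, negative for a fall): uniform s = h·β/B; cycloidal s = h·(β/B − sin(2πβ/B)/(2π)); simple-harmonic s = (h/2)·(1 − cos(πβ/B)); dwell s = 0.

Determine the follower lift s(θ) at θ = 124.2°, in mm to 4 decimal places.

seg 1 [0°–87.3°] dwell: s stays 0.0000
seg 2 [87.3°–139.6°] cycloidal, h=11: θ=124.2° here. β=36.9, B=52.3. 11·(0.7055 − sin(2π·0.7055)/(2π)) = 9.4438 → s = 9.4438

9.4438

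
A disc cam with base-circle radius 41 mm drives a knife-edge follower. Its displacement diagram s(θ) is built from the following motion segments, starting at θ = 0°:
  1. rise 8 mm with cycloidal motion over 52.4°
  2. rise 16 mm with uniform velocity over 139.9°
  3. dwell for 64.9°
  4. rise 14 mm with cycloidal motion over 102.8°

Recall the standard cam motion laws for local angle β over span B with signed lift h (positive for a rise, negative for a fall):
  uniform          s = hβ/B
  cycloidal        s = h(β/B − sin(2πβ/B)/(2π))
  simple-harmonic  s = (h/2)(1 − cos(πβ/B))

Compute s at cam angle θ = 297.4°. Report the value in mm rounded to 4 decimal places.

seg 1 [0°–52.4°] cycloidal, h=8: full span → s += 8 → s = 8.0000
seg 2 [52.4°–192.3°] uniform, h=16: full span → s += 16 → s = 24.0000
seg 3 [192.3°–257.2°] dwell: s stays 24.0000
seg 4 [257.2°–360°] cycloidal, h=14: θ=297.4° here. β=40.2, B=102.8. 14·(0.3911 − sin(2π·0.3911)/(2π)) = 4.0658 → s = 28.0658

28.0658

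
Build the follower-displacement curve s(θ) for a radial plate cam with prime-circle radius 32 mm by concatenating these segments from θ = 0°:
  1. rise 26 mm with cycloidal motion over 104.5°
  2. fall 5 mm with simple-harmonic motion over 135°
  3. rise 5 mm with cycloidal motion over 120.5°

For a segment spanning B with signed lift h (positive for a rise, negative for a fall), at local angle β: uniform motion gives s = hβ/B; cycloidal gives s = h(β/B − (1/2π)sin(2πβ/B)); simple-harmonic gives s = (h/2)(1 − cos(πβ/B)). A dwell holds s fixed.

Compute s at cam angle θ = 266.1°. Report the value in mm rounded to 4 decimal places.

seg 1 [0°–104.5°] cycloidal, h=26: full span → s += 26 → s = 26.0000
seg 2 [104.5°–239.5°] simple-harmonic, h=-5: full span → s += -5 → s = 21.0000
seg 3 [239.5°–360°] cycloidal, h=5: θ=266.1° here. β=26.6, B=120.5. 5·(0.2207 − sin(2π·0.2207)/(2π)) = 0.3214 → s = 21.3214

21.3214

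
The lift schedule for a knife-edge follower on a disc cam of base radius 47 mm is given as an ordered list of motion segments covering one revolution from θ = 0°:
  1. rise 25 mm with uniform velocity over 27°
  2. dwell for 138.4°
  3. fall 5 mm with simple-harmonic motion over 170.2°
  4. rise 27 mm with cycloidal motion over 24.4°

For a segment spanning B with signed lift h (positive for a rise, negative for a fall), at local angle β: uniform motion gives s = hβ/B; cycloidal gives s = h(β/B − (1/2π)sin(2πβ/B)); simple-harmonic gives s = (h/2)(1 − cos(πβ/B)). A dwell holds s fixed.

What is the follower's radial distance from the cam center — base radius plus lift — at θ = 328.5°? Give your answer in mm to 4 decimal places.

seg 1 [0°–27°] uniform, h=25: full span → s += 25 → s = 25.0000
seg 2 [27°–165.4°] dwell: s stays 25.0000
seg 3 [165.4°–335.6°] simple-harmonic, h=-5: θ=328.5° here. β=163.1, B=170.2. -5/2·(1 − cos(π·0.9583)) = -4.9786 → s = 20.0214
radial distance = base radius + s = 47 + 20.0214 = 67.0214

67.0214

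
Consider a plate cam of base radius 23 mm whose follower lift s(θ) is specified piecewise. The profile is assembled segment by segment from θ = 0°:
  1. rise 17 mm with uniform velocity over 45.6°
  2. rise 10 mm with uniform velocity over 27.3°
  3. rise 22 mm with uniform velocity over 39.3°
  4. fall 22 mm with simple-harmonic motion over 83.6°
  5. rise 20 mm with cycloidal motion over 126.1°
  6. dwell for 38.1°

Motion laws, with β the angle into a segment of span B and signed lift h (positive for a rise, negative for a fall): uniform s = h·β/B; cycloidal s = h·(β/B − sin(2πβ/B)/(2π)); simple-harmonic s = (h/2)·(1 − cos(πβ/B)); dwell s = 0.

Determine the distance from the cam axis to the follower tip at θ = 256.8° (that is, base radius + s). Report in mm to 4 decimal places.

seg 1 [0°–45.6°] uniform, h=17: full span → s += 17 → s = 17.0000
seg 2 [45.6°–72.9°] uniform, h=10: full span → s += 10 → s = 27.0000
seg 3 [72.9°–112.2°] uniform, h=22: full span → s += 22 → s = 49.0000
seg 4 [112.2°–195.8°] simple-harmonic, h=-22: full span → s += -22 → s = 27.0000
seg 5 [195.8°–321.9°] cycloidal, h=20: θ=256.8° here. β=61, B=126.1. 20·(0.4837 − sin(2π·0.4837)/(2π)) = 9.3503 → s = 36.3503
radial distance = base radius + s = 23 + 36.3503 = 59.3503

59.3503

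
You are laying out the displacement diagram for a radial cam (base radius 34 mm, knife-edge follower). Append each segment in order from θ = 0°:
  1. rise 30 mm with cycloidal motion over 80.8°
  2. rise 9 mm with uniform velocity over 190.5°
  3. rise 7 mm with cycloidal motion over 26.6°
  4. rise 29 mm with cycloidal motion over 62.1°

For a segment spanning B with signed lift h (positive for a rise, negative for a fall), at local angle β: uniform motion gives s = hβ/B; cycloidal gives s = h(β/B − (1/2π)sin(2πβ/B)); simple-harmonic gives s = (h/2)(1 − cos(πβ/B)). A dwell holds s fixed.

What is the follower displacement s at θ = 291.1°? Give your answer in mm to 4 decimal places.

seg 1 [0°–80.8°] cycloidal, h=30: full span → s += 30 → s = 30.0000
seg 2 [80.8°–271.3°] uniform, h=9: full span → s += 9 → s = 39.0000
seg 3 [271.3°–297.9°] cycloidal, h=7: θ=291.1° here. β=19.8, B=26.6. 7·(0.7444 − sin(2π·0.7444)/(2π)) = 6.3239 → s = 45.3239

45.3239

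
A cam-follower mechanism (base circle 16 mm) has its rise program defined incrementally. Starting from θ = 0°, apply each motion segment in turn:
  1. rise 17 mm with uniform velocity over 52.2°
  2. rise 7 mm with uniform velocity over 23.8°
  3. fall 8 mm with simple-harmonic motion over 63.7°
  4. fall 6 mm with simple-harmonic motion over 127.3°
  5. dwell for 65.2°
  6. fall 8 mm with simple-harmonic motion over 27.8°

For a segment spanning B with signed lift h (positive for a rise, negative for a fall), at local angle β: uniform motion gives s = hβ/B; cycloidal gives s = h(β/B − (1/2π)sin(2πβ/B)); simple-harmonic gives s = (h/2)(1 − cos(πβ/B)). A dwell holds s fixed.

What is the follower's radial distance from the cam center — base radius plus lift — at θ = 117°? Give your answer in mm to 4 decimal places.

seg 1 [0°–52.2°] uniform, h=17: full span → s += 17 → s = 17.0000
seg 2 [52.2°–76°] uniform, h=7: full span → s += 7 → s = 24.0000
seg 3 [76°–139.7°] simple-harmonic, h=-8: θ=117° here. β=41, B=63.7. -8/2·(1 − cos(π·0.6436)) = -5.7444 → s = 18.2556
radial distance = base radius + s = 16 + 18.2556 = 34.2556

34.2556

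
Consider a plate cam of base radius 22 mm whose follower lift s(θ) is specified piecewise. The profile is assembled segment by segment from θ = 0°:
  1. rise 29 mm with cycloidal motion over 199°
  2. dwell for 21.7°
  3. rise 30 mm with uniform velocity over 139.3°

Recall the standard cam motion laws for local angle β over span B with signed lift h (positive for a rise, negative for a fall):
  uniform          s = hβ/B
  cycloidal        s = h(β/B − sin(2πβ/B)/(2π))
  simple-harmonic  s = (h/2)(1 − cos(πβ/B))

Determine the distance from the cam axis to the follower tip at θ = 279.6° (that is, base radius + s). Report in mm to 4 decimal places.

seg 1 [0°–199°] cycloidal, h=29: full span → s += 29 → s = 29.0000
seg 2 [199°–220.7°] dwell: s stays 29.0000
seg 3 [220.7°–360°] uniform, h=30: θ=279.6° here. β=58.9, B=139.3. 30·58.9/139.3 = 12.6849 → s = 41.6849
radial distance = base radius + s = 22 + 41.6849 = 63.6849

63.6849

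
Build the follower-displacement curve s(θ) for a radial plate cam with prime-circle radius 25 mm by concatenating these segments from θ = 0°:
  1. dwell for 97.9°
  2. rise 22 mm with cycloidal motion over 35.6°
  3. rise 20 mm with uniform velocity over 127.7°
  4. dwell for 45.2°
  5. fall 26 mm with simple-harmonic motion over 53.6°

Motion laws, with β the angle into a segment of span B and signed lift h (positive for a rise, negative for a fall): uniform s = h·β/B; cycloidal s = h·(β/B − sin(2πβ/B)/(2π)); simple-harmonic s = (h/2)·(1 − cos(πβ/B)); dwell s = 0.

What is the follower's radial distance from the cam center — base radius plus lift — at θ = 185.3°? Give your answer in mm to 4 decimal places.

seg 1 [0°–97.9°] dwell: s stays 0.0000
seg 2 [97.9°–133.5°] cycloidal, h=22: full span → s += 22 → s = 22.0000
seg 3 [133.5°–261.2°] uniform, h=20: θ=185.3° here. β=51.8, B=127.7. 20·51.8/127.7 = 8.1128 → s = 30.1128
radial distance = base radius + s = 25 + 30.1128 = 55.1128

55.1128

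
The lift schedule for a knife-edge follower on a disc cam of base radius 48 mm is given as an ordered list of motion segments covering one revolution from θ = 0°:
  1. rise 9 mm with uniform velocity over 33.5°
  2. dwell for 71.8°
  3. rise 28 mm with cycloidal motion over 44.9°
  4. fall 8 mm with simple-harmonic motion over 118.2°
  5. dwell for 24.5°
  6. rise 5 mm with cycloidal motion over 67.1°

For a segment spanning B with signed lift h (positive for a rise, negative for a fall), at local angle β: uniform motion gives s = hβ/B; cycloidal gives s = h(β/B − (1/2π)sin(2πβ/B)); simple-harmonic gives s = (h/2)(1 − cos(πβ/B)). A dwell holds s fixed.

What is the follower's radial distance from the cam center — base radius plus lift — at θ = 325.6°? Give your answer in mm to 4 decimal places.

seg 1 [0°–33.5°] uniform, h=9: full span → s += 9 → s = 9.0000
seg 2 [33.5°–105.3°] dwell: s stays 9.0000
seg 3 [105.3°–150.2°] cycloidal, h=28: full span → s += 28 → s = 37.0000
seg 4 [150.2°–268.4°] simple-harmonic, h=-8: full span → s += -8 → s = 29.0000
seg 5 [268.4°–292.9°] dwell: s stays 29.0000
seg 6 [292.9°–360°] cycloidal, h=5: θ=325.6° here. β=32.7, B=67.1. 5·(0.4873 − sin(2π·0.4873)/(2π)) = 2.3734 → s = 31.3734
radial distance = base radius + s = 48 + 31.3734 = 79.3734

79.3734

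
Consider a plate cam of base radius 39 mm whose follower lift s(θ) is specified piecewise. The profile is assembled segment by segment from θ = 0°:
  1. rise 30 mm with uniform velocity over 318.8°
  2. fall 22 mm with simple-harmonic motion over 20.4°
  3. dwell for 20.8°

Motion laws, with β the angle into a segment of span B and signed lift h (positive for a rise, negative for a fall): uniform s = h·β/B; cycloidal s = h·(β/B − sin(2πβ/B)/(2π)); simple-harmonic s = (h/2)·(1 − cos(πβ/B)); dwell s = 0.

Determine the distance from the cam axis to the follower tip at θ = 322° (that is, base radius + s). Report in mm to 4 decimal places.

seg 1 [0°–318.8°] uniform, h=30: full span → s += 30 → s = 30.0000
seg 2 [318.8°–339.2°] simple-harmonic, h=-22: θ=322° here. β=3.2, B=20.4. -22/2·(1 − cos(π·0.1569)) = -1.3089 → s = 28.6911
radial distance = base radius + s = 39 + 28.6911 = 67.6911

67.6911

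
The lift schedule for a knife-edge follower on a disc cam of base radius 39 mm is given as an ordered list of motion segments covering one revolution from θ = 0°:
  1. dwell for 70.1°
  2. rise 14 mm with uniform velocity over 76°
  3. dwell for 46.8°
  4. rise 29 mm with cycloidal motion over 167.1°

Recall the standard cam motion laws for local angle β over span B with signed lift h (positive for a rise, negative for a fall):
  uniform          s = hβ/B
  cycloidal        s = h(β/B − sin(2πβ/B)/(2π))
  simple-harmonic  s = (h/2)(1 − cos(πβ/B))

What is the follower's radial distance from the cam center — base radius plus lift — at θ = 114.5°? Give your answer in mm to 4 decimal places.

seg 1 [0°–70.1°] dwell: s stays 0.0000
seg 2 [70.1°–146.1°] uniform, h=14: θ=114.5° here. β=44.4, B=76. 14·44.4/76 = 8.1789 → s = 8.1789
radial distance = base radius + s = 39 + 8.1789 = 47.1789

47.1789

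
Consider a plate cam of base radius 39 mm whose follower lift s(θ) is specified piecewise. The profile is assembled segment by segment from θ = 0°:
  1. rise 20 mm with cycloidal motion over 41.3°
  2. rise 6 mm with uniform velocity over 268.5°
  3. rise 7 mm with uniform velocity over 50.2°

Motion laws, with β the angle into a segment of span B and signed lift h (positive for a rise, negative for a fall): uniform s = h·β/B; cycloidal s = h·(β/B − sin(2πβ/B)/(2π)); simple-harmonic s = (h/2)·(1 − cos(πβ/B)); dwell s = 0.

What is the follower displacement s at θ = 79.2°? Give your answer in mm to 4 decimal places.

seg 1 [0°–41.3°] cycloidal, h=20: full span → s += 20 → s = 20.0000
seg 2 [41.3°–309.8°] uniform, h=6: θ=79.2° here. β=37.9, B=268.5. 6·37.9/268.5 = 0.8469 → s = 20.8469

20.8469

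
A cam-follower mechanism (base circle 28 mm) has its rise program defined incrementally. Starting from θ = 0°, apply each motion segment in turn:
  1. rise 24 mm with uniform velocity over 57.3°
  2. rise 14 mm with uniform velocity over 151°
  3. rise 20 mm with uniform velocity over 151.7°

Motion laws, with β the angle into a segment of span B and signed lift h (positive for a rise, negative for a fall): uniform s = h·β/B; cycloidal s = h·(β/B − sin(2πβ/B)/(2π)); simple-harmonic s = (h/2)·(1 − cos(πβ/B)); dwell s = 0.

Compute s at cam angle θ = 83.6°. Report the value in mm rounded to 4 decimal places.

seg 1 [0°–57.3°] uniform, h=24: full span → s += 24 → s = 24.0000
seg 2 [57.3°–208.3°] uniform, h=14: θ=83.6° here. β=26.3, B=151. 14·26.3/151 = 2.4384 → s = 26.4384

26.4384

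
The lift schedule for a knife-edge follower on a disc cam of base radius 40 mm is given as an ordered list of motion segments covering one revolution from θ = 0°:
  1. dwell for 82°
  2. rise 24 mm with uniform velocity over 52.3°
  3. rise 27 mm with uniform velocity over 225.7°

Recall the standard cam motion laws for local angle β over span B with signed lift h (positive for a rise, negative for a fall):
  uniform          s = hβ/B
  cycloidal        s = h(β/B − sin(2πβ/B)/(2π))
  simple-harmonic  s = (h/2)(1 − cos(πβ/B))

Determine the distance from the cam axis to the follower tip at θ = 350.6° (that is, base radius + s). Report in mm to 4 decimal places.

seg 1 [0°–82°] dwell: s stays 0.0000
seg 2 [82°–134.3°] uniform, h=24: full span → s += 24 → s = 24.0000
seg 3 [134.3°–360°] uniform, h=27: θ=350.6° here. β=216.3, B=225.7. 27·216.3/225.7 = 25.8755 → s = 49.8755
radial distance = base radius + s = 40 + 49.8755 = 89.8755

89.8755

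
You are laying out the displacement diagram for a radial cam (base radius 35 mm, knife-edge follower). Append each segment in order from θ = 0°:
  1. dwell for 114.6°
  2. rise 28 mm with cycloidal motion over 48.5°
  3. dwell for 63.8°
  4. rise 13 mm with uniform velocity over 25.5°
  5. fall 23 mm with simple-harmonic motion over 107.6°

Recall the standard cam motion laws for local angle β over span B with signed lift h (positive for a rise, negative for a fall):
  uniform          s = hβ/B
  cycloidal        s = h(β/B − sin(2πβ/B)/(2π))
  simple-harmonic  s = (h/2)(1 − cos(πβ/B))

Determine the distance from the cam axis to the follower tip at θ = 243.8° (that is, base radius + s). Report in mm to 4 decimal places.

seg 1 [0°–114.6°] dwell: s stays 0.0000
seg 2 [114.6°–163.1°] cycloidal, h=28: full span → s += 28 → s = 28.0000
seg 3 [163.1°–226.9°] dwell: s stays 28.0000
seg 4 [226.9°–252.4°] uniform, h=13: θ=243.8° here. β=16.9, B=25.5. 13·16.9/25.5 = 8.6157 → s = 36.6157
radial distance = base radius + s = 35 + 36.6157 = 71.6157

71.6157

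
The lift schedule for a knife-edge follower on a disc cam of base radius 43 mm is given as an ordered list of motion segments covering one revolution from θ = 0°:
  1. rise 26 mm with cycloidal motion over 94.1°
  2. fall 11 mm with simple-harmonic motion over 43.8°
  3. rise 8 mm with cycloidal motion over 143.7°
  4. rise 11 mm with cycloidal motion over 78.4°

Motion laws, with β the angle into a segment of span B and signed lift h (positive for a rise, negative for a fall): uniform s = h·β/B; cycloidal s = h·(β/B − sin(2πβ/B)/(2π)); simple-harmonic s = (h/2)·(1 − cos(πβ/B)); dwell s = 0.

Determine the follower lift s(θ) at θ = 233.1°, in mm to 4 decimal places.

seg 1 [0°–94.1°] cycloidal, h=26: full span → s += 26 → s = 26.0000
seg 2 [94.1°–137.9°] simple-harmonic, h=-11: full span → s += -11 → s = 15.0000
seg 3 [137.9°–281.6°] cycloidal, h=8: θ=233.1° here. β=95.2, B=143.7. 8·(0.6625 − sin(2π·0.6625)/(2π)) = 6.3855 → s = 21.3855

21.3855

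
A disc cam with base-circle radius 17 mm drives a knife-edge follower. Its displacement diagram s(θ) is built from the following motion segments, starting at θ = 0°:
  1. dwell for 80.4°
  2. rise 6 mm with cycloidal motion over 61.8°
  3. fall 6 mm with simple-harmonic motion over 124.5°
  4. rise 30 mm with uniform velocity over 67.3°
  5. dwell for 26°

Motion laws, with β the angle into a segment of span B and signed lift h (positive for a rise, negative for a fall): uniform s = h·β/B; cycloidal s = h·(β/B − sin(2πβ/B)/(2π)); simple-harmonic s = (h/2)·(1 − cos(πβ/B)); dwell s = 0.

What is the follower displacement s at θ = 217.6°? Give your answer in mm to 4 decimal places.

seg 1 [0°–80.4°] dwell: s stays 0.0000
seg 2 [80.4°–142.2°] cycloidal, h=6: full span → s += 6 → s = 6.0000
seg 3 [142.2°–266.7°] simple-harmonic, h=-6: θ=217.6° here. β=75.4, B=124.5. -6/2·(1 − cos(π·0.6056)) = -3.9773 → s = 2.0227

2.0227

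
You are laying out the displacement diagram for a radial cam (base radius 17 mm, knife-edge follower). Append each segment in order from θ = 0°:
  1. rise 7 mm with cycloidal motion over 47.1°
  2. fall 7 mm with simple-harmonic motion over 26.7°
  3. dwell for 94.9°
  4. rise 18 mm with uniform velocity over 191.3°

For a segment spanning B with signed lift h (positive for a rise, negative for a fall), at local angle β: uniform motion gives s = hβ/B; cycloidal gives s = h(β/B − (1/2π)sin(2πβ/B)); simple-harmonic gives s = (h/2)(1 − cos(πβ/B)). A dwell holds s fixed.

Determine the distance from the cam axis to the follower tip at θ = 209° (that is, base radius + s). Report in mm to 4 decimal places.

seg 1 [0°–47.1°] cycloidal, h=7: full span → s += 7 → s = 7.0000
seg 2 [47.1°–73.8°] simple-harmonic, h=-7: full span → s += -7 → s = 0.0000
seg 3 [73.8°–168.7°] dwell: s stays 0.0000
seg 4 [168.7°–360°] uniform, h=18: θ=209° here. β=40.3, B=191.3. 18·40.3/191.3 = 3.7919 → s = 3.7919
radial distance = base radius + s = 17 + 3.7919 = 20.7919

20.7919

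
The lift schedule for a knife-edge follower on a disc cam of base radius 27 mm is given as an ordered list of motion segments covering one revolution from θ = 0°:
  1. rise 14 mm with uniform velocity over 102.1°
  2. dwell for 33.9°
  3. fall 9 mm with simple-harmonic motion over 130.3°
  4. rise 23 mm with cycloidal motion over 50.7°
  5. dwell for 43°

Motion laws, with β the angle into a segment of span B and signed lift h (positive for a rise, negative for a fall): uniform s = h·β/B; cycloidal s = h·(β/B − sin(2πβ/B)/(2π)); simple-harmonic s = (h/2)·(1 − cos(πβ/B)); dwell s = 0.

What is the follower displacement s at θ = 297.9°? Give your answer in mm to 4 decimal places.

seg 1 [0°–102.1°] uniform, h=14: full span → s += 14 → s = 14.0000
seg 2 [102.1°–136°] dwell: s stays 14.0000
seg 3 [136°–266.3°] simple-harmonic, h=-9: full span → s += -9 → s = 5.0000
seg 4 [266.3°–317°] cycloidal, h=23: θ=297.9° here. β=31.6, B=50.7. 23·(0.6233 − sin(2π·0.6233)/(2π)) = 16.8955 → s = 21.8955

21.8955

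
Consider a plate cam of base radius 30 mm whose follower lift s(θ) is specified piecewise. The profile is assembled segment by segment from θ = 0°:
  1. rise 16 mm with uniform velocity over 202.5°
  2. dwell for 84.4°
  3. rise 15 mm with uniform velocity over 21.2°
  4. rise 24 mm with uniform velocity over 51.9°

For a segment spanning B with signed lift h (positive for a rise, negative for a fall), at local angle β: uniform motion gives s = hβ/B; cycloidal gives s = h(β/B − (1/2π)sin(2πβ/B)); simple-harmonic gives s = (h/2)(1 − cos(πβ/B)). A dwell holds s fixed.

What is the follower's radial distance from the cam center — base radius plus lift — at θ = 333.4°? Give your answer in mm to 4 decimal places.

seg 1 [0°–202.5°] uniform, h=16: full span → s += 16 → s = 16.0000
seg 2 [202.5°–286.9°] dwell: s stays 16.0000
seg 3 [286.9°–308.1°] uniform, h=15: full span → s += 15 → s = 31.0000
seg 4 [308.1°–360°] uniform, h=24: θ=333.4° here. β=25.3, B=51.9. 24·25.3/51.9 = 11.6994 → s = 42.6994
radial distance = base radius + s = 30 + 42.6994 = 72.6994

72.6994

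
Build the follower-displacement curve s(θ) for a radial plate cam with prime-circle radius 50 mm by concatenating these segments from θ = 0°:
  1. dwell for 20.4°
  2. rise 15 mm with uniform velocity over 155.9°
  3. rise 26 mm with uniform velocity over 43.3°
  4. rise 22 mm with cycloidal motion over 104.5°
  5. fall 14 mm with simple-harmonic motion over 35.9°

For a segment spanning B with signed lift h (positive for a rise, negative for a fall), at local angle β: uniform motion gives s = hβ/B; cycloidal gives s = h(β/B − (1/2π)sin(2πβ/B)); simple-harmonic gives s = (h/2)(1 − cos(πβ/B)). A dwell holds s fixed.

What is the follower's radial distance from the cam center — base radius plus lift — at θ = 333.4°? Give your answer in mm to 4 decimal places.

seg 1 [0°–20.4°] dwell: s stays 0.0000
seg 2 [20.4°–176.3°] uniform, h=15: full span → s += 15 → s = 15.0000
seg 3 [176.3°–219.6°] uniform, h=26: full span → s += 26 → s = 41.0000
seg 4 [219.6°–324.1°] cycloidal, h=22: full span → s += 22 → s = 63.0000
seg 5 [324.1°–360°] simple-harmonic, h=-14: θ=333.4° here. β=9.3, B=35.9. -14/2·(1 − cos(π·0.2591)) = -2.1930 → s = 60.8070
radial distance = base radius + s = 50 + 60.8070 = 110.8070

110.8070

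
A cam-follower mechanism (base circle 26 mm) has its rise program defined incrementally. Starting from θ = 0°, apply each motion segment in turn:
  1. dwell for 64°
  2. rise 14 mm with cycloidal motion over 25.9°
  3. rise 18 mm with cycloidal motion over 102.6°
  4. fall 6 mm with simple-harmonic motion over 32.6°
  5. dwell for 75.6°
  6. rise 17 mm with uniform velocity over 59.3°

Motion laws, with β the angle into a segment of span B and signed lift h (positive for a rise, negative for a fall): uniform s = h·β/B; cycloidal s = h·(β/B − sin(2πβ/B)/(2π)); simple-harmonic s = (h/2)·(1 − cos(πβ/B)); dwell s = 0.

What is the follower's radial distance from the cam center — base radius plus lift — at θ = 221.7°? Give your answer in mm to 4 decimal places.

seg 1 [0°–64°] dwell: s stays 0.0000
seg 2 [64°–89.9°] cycloidal, h=14: full span → s += 14 → s = 14.0000
seg 3 [89.9°–192.5°] cycloidal, h=18: full span → s += 18 → s = 32.0000
seg 4 [192.5°–225.1°] simple-harmonic, h=-6: θ=221.7° here. β=29.2, B=32.6. -6/2·(1 − cos(π·0.8957)) = -5.8404 → s = 26.1596
radial distance = base radius + s = 26 + 26.1596 = 52.1596

52.1596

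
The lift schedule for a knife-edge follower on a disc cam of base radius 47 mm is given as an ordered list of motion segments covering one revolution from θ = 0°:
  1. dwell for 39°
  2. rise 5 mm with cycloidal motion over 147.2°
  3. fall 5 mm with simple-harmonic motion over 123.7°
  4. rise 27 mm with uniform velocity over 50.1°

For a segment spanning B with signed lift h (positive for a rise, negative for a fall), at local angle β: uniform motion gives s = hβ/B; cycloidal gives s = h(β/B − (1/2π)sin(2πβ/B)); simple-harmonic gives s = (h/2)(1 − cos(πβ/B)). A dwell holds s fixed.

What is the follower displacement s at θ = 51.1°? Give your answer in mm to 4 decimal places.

seg 1 [0°–39°] dwell: s stays 0.0000
seg 2 [39°–186.2°] cycloidal, h=5: θ=51.1° here. β=12.1, B=147.2. 5·(0.0822 − sin(2π·0.0822)/(2π)) = 0.0180 → s = 0.0180

0.0180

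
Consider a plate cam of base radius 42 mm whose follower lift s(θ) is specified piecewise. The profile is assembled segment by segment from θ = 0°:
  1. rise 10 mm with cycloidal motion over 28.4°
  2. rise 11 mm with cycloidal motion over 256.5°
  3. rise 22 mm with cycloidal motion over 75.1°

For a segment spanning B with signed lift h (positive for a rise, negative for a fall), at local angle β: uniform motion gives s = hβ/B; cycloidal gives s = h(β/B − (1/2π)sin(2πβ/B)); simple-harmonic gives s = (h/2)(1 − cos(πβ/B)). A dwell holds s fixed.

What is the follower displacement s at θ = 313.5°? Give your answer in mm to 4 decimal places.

seg 1 [0°–28.4°] cycloidal, h=10: full span → s += 10 → s = 10.0000
seg 2 [28.4°–284.9°] cycloidal, h=11: full span → s += 11 → s = 21.0000
seg 3 [284.9°–360°] cycloidal, h=22: θ=313.5° here. β=28.6, B=75.1. 22·(0.3808 − sin(2π·0.3808)/(2π)) = 5.9946 → s = 26.9946

26.9946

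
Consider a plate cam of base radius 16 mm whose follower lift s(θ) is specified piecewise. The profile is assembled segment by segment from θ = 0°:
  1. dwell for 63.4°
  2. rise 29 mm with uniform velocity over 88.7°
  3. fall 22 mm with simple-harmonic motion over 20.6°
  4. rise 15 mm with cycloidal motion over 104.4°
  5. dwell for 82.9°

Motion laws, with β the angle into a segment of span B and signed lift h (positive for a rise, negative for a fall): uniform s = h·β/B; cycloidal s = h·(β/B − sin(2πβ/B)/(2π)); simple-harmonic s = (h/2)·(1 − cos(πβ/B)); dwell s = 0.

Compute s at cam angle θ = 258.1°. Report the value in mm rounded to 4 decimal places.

seg 1 [0°–63.4°] dwell: s stays 0.0000
seg 2 [63.4°–152.1°] uniform, h=29: full span → s += 29 → s = 29.0000
seg 3 [152.1°–172.7°] simple-harmonic, h=-22: full span → s += -22 → s = 7.0000
seg 4 [172.7°–277.1°] cycloidal, h=15: θ=258.1° here. β=85.4, B=104.4. 15·(0.8180 − sin(2π·0.8180)/(2π)) = 14.4428 → s = 21.4428

21.4428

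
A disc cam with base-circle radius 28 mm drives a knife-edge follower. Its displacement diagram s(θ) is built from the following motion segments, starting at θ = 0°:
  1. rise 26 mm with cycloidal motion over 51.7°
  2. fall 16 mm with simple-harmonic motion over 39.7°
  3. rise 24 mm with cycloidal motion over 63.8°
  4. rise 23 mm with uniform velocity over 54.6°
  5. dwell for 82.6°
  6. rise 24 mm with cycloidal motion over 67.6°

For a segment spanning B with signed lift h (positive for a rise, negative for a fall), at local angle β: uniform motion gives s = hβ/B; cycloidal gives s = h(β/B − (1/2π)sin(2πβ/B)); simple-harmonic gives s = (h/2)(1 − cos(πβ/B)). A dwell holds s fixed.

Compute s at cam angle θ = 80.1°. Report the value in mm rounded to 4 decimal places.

seg 1 [0°–51.7°] cycloidal, h=26: full span → s += 26 → s = 26.0000
seg 2 [51.7°–91.4°] simple-harmonic, h=-16: θ=80.1° here. β=28.4, B=39.7. -16/2·(1 − cos(π·0.7154)) = -13.0091 → s = 12.9909

12.9909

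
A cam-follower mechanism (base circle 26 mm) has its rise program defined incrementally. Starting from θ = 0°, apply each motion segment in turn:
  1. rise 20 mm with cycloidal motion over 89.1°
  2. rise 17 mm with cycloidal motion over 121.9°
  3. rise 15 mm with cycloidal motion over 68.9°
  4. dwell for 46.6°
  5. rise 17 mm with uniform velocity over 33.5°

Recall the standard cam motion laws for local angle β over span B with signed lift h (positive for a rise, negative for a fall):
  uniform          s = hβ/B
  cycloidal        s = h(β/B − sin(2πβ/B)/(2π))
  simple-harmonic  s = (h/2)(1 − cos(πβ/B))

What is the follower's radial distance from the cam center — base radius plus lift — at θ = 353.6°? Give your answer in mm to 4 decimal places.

seg 1 [0°–89.1°] cycloidal, h=20: full span → s += 20 → s = 20.0000
seg 2 [89.1°–211°] cycloidal, h=17: full span → s += 17 → s = 37.0000
seg 3 [211°–279.9°] cycloidal, h=15: full span → s += 15 → s = 52.0000
seg 4 [279.9°–326.5°] dwell: s stays 52.0000
seg 5 [326.5°–360°] uniform, h=17: θ=353.6° here. β=27.1, B=33.5. 17·27.1/33.5 = 13.7522 → s = 65.7522
radial distance = base radius + s = 26 + 65.7522 = 91.7522

91.7522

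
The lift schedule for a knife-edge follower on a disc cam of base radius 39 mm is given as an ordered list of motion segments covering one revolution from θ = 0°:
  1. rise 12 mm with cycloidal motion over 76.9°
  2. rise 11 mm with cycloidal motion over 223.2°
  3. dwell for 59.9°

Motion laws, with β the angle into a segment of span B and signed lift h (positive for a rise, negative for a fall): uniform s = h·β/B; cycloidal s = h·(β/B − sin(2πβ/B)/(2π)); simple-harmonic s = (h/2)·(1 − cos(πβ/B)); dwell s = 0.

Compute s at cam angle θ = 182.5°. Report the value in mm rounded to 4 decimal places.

seg 1 [0°–76.9°] cycloidal, h=12: full span → s += 12 → s = 12.0000
seg 2 [76.9°–300.1°] cycloidal, h=11: θ=182.5° here. β=105.6, B=223.2. 11·(0.4731 − sin(2π·0.4731)/(2π)) = 4.9100 → s = 16.9100

16.9100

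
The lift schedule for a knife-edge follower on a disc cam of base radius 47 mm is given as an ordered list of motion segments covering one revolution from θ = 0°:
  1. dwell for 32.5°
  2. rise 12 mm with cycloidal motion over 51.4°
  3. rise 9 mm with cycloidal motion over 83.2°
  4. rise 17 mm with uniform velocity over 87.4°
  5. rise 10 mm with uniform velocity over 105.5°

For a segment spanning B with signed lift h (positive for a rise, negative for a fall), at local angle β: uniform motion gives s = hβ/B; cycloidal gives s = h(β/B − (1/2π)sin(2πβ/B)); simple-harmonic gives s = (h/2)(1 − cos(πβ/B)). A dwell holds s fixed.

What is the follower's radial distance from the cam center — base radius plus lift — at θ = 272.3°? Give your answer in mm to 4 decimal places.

seg 1 [0°–32.5°] dwell: s stays 0.0000
seg 2 [32.5°–83.9°] cycloidal, h=12: full span → s += 12 → s = 12.0000
seg 3 [83.9°–167.1°] cycloidal, h=9: full span → s += 9 → s = 21.0000
seg 4 [167.1°–254.5°] uniform, h=17: full span → s += 17 → s = 38.0000
seg 5 [254.5°–360°] uniform, h=10: θ=272.3° here. β=17.8, B=105.5. 10·17.8/105.5 = 1.6872 → s = 39.6872
radial distance = base radius + s = 47 + 39.6872 = 86.6872

86.6872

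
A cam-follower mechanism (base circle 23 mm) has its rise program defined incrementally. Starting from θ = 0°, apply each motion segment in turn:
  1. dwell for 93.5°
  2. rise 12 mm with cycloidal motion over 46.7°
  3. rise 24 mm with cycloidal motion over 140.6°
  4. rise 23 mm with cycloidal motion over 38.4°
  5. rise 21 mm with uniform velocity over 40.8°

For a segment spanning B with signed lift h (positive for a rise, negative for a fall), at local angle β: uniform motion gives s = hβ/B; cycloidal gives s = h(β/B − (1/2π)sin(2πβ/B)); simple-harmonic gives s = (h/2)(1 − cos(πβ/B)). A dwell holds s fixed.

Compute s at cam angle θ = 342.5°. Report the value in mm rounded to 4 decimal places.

seg 1 [0°–93.5°] dwell: s stays 0.0000
seg 2 [93.5°–140.2°] cycloidal, h=12: full span → s += 12 → s = 12.0000
seg 3 [140.2°–280.8°] cycloidal, h=24: full span → s += 24 → s = 36.0000
seg 4 [280.8°–319.2°] cycloidal, h=23: full span → s += 23 → s = 59.0000
seg 5 [319.2°–360°] uniform, h=21: θ=342.5° here. β=23.3, B=40.8. 21·23.3/40.8 = 11.9926 → s = 70.9926

70.9926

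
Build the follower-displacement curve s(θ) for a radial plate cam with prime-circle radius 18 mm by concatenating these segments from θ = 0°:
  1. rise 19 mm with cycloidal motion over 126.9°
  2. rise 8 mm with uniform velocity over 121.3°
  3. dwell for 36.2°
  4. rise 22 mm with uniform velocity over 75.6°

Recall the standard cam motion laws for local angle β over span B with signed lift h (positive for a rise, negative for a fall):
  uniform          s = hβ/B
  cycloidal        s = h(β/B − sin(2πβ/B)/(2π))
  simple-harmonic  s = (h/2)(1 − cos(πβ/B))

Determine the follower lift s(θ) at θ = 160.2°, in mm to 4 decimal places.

seg 1 [0°–126.9°] cycloidal, h=19: full span → s += 19 → s = 19.0000
seg 2 [126.9°–248.2°] uniform, h=8: θ=160.2° here. β=33.3, B=121.3. 8·33.3/121.3 = 2.1962 → s = 21.1962

21.1962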